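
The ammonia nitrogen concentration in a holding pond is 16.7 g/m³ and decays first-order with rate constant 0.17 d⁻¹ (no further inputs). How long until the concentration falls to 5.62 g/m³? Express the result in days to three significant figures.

6.41 d

t = ln(C₀/C)/k = ln(16.7/5.62)/0.17 = 1.089/0.17 = 6.406 d.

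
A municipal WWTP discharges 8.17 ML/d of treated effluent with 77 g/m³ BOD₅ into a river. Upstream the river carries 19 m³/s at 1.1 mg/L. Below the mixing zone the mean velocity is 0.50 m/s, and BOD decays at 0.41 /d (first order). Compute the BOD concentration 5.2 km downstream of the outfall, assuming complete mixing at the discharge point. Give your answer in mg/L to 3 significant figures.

1.40 mg/L

8.17 ML/d = 0.09456 m³/s.
After complete mixing, C₀ = (0.09456·77 + 19·1.1) / 19.09 = 1.476 mg/L.
Travel time t = 5200 m / 0.50 m/s = 1.04e+04 s = 0.1204 d.
C = 1.476·exp(−0.41·0.1204) = 1.476·0.9518 = 1.405 mg/L.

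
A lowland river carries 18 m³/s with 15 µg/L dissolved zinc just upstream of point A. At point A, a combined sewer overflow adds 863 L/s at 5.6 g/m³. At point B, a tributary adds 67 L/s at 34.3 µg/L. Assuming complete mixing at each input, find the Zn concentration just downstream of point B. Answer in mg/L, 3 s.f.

15 µg/L = 0.015 mg/L.
863 L/s = 0.863 m³/s.
After input A: C = (18·0.015 + 0.863·5.6) / 18.86 = 0.2705 mg/L.
67 L/s = 0.067 m³/s.
34.3 µg/L = 0.0343 mg/L.
After input B: C = (18.86·0.2705 + 0.067·0.0343) / 18.93 = 0.2697 mg/L.

0.270 mg/L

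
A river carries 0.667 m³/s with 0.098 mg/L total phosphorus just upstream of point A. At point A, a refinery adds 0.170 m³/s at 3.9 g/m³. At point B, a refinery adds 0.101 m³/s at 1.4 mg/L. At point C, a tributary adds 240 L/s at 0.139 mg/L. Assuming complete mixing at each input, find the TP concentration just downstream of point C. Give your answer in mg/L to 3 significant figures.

0.767 mg/L

After input A: C = (0.667·0.098 + 0.17·3.9) / 0.837 = 0.8702 mg/L.
After input B: C = (0.837·0.8702 + 0.101·1.4) / 0.938 = 0.9273 mg/L.
240 L/s = 0.24 m³/s.
After input C: C = (0.938·0.9273 + 0.24·0.139) / 1.178 = 0.7667 mg/L.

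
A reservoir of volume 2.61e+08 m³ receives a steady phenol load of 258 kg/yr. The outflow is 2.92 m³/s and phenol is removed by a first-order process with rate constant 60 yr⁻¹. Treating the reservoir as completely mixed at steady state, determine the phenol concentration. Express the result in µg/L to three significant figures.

0.0164 µg/L

Outflow Q = 2.92 m³/s × 3.156e+07 s/yr = 9.215e+07 m³/yr.
Steady-state CSTR mass balance: W = Q·C + k·V·C, so C = W/(Q + kV).
Q + kV = 9.215e+07 + 60·2.61e+08 = 1.575e+10 m³/yr.
C = 258/1.575e+10 = 1.638e-08 kg/m³ = 1.638e-05 mg/L = 0.01638 µg/L.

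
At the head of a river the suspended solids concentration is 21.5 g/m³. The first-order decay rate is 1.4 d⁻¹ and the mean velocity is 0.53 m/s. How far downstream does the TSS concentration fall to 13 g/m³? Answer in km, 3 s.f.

16.5 km

From C = C₀·e^(−kt), t = ln(C₀/C)/k = ln(21.5/13)/1.4 = 0.5031/1.4 = 0.3594 d.
Distance = v·t = 0.53 m/s × 3.105e+04 s = 1.646e+04 m = 16.46 km.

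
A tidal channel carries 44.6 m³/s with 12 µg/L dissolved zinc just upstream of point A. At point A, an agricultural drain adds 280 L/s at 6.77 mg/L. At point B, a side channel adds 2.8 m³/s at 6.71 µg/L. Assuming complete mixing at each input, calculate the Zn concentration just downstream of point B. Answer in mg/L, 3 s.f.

0.0514 mg/L

12 µg/L = 0.012 mg/L.
280 L/s = 0.28 m³/s.
After input A: C = (44.6·0.012 + 0.28·6.77) / 44.88 = 0.05416 mg/L.
6.71 µg/L = 0.00671 mg/L.
After input B: C = (44.88·0.05416 + 2.8·0.00671) / 47.68 = 0.05138 mg/L.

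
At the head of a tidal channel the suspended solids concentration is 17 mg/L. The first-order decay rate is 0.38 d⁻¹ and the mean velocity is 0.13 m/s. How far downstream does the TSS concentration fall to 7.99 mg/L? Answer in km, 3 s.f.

From C = C₀·e^(−kt), t = ln(C₀/C)/k = ln(17/7.99)/0.38 = 0.755/0.38 = 1.987 d.
Distance = v·t = 0.13 m/s × 1.717e+05 s = 2.232e+04 m = 22.32 km.

22.3 km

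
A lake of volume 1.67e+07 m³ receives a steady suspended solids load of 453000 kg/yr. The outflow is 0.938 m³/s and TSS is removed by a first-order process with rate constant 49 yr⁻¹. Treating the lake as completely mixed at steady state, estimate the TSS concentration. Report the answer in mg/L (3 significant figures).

Outflow Q = 0.938 m³/s × 3.156e+07 s/yr = 2.96e+07 m³/yr.
Steady-state CSTR mass balance: W = Q·C + k·V·C, so C = W/(Q + kV).
Q + kV = 2.96e+07 + 49·1.67e+07 = 8.479e+08 m³/yr.
C = 453000/8.479e+08 = 0.0005343 kg/m³ = 0.5343 mg/L.

0.534 mg/L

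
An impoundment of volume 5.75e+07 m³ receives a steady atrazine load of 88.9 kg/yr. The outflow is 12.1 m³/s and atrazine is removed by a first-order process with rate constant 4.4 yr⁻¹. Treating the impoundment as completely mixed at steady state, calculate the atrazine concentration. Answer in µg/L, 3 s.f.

0.140 µg/L

Outflow Q = 12.1 m³/s × 3.156e+07 s/yr = 3.818e+08 m³/yr.
Steady-state CSTR mass balance: W = Q·C + k·V·C, so C = W/(Q + kV).
Q + kV = 3.818e+08 + 4.4·5.75e+07 = 6.348e+08 m³/yr.
C = 88.9/6.348e+08 = 1.4e-07 kg/m³ = 0.00014 mg/L = 0.14 µg/L.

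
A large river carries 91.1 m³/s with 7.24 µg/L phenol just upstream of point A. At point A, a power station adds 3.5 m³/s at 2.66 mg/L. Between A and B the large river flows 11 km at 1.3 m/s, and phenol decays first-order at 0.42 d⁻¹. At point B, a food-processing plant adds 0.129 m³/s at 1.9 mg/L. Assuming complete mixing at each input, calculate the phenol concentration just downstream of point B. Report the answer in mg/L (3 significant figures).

7.24 µg/L = 0.00724 mg/L.
After input A: C = (91.1·0.00724 + 3.5·2.66) / 94.6 = 0.1054 mg/L.
Over the 11 km reach to input B (t = 8462 s = 0.09793 d), decay gives C = 0.1054·exp(−0.42·0.09793) = 0.1011 mg/L.
After input B: C = (94.6·0.1011 + 0.129·1.9) / 94.73 = 0.1036 mg/L.

0.104 mg/L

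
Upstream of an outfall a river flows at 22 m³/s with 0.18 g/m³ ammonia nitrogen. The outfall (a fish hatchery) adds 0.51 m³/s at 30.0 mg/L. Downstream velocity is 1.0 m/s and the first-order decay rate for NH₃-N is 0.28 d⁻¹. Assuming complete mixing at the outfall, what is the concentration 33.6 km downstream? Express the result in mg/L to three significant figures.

0.767 mg/L

After complete mixing, C₀ = (0.51·30 + 22·0.18) / 22.51 = 0.8556 mg/L.
Travel time t = 3.36e+04 m / 1.0 m/s = 3.36e+04 s = 0.3889 d.
C = 0.8556·exp(−0.28·0.3889) = 0.8556·0.8968 = 0.7673 mg/L.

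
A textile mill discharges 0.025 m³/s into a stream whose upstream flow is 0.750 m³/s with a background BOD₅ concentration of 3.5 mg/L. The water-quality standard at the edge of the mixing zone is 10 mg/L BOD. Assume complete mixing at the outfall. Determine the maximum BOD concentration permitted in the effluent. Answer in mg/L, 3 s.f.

Mass balance: 10·0.775 = 0.025·Cₑ + 0.75·3.5.
Cₑ = (7.75 − 2.625) / 0.025 = 205 mg/L.

205 mg/L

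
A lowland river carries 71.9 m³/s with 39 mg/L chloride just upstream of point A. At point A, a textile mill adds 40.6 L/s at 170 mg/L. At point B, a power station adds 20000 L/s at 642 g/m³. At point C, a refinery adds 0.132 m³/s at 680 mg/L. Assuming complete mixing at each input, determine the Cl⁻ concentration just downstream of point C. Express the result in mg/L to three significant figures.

40.6 L/s = 0.0406 m³/s.
After input A: C = (71.9·39 + 0.0406·170) / 71.94 = 39.07 mg/L.
20000 L/s = 20 m³/s.
After input B: C = (71.94·39.07 + 20·642) / 91.94 = 170.2 mg/L.
After input C: C = (91.94·170.2 + 0.132·680) / 92.07 = 171 mg/L.

171 mg/L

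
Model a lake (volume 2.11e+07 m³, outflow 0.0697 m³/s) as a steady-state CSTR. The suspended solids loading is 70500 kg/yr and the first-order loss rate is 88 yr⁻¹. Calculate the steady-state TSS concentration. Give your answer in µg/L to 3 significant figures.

37.9 µg/L

Outflow Q = 0.0697 m³/s × 3.156e+07 s/yr = 2.2e+06 m³/yr.
Steady-state CSTR mass balance: W = Q·C + k·V·C, so C = W/(Q + kV).
Q + kV = 2.2e+06 + 88·2.11e+07 = 1.859e+09 m³/yr.
C = 70500/1.859e+09 = 3.792e-05 kg/m³ = 0.03792 mg/L = 37.92 µg/L.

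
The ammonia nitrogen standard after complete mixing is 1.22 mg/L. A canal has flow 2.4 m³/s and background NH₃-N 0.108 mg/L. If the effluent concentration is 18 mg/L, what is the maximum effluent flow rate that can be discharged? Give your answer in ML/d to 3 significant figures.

13.7 ML/d

Mass balance at complete mixing: C_std·(Q_w + Q_r) = Q_w·C_e + Q_r·C_b.
Rearranging, Q_w = Q_r·(C_std − C_b)/(C_e − C_std) = 2.4·(1.22 − 0.108) / (18 − 1.22) = 0.159 m³/s.
= 13.74 ML/d.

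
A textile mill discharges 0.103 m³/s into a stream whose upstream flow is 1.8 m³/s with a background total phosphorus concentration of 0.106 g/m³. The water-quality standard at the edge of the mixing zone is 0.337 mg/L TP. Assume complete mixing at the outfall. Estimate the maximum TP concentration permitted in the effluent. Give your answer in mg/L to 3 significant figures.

Mass balance: 0.337·1.903 = 0.103·Cₑ + 1.8·0.106.
Cₑ = (0.6413 − 0.1908) / 0.103 = 4.374 mg/L.

4.37 mg/L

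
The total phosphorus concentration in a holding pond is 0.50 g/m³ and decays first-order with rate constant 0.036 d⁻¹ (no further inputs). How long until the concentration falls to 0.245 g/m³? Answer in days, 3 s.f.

t = ln(C₀/C)/k = ln(0.50/0.245)/0.036 = 0.7133/0.036 = 19.82 d.

19.8 d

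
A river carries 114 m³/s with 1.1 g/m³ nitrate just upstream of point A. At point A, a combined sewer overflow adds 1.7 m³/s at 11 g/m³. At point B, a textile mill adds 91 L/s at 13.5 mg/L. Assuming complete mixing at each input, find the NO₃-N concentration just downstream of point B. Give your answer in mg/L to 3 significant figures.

After input A: C = (114·1.1 + 1.7·11) / 115.7 = 1.245 mg/L.
91 L/s = 0.091 m³/s.
After input B: C = (115.7·1.245 + 0.091·13.5) / 115.8 = 1.255 mg/L.

1.26 mg/L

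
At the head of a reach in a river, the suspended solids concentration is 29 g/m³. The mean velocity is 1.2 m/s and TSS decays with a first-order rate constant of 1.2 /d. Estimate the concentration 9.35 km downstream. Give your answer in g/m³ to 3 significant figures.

26.0 g/m³

Travel time t = 9.35 km / 1.2 m/s = 9350/1.2 = 7792 s = 0.09018 d.
First-order decay: C = 29·exp(−1.2·0.09018) = 29·0.8974 = 26.03 g/m³.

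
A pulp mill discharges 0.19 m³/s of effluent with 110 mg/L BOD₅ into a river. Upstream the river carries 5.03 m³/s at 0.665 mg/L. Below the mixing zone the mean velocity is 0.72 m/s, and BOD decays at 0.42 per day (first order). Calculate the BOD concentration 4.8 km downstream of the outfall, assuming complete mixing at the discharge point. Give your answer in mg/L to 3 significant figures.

4.50 mg/L

After complete mixing, C₀ = (0.19·110 + 5.03·0.665) / 5.22 = 4.645 mg/L.
Travel time t = 4800 m / 0.72 m/s = 6667 s = 0.07716 d.
C = 4.645·exp(−0.42·0.07716) = 4.645·0.9681 = 4.497 mg/L.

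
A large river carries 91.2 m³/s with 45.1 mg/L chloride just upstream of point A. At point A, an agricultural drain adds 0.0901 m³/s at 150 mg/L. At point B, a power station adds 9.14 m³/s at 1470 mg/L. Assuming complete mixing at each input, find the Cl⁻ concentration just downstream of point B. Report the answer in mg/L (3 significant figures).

175 mg/L

After input A: C = (91.2·45.1 + 0.0901·150) / 91.29 = 45.2 mg/L.
After input B: C = (91.29·45.2 + 9.14·1470) / 100.4 = 174.9 mg/L.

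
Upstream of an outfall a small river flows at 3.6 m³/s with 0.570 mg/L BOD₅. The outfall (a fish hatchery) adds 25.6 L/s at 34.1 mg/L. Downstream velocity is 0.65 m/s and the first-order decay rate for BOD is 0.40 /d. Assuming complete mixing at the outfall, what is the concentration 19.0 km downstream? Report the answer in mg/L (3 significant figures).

25.6 L/s = 0.0256 m³/s.
After complete mixing, C₀ = (0.0256·34.1 + 3.6·0.57) / 3.626 = 0.8068 mg/L.
Travel time t = 1.9e+04 m / 0.65 m/s = 2.923e+04 s = 0.3383 d.
C = 0.8068·exp(−0.40·0.3383) = 0.8068·0.8734 = 0.7046 mg/L.

0.705 mg/L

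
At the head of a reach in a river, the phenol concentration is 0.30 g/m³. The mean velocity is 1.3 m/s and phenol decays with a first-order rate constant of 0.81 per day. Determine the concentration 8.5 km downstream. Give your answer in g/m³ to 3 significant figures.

0.282 g/m³

Travel time t = 8.5 km / 1.3 m/s = 8500/1.3 = 6538 s = 0.07568 d.
First-order decay: C = 0.30·exp(−0.81·0.07568) = 0.30·0.9405 = 0.2822 g/m³.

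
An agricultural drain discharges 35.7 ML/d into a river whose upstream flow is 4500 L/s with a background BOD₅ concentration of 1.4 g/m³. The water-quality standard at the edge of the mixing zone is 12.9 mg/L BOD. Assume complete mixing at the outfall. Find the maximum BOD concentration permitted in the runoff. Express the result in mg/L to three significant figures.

138 mg/L

35.7 ML/d = 0.4132 m³/s.
4500 L/s = 4.5 m³/s.
Mass balance: 12.9·4.913 = 0.4132·Cₑ + 4.5·1.4.
Cₑ = (63.38 − 6.3) / 0.4132 = 138.1 mg/L.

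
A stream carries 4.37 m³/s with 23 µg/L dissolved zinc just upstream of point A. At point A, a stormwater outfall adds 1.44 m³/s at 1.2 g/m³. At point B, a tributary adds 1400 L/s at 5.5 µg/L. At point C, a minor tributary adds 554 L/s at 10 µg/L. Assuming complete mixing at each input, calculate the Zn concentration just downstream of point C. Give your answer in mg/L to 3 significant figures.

23 µg/L = 0.023 mg/L.
After input A: C = (4.37·0.023 + 1.44·1.2) / 5.81 = 0.3147 mg/L.
1400 L/s = 1.4 m³/s.
5.5 µg/L = 0.0055 mg/L.
After input B: C = (5.81·0.3147 + 1.4·0.0055) / 7.21 = 0.2547 mg/L.
554 L/s = 0.554 m³/s.
10 µg/L = 0.01 mg/L.
After input C: C = (7.21·0.2547 + 0.554·0.01) / 7.764 = 0.2372 mg/L.

0.237 mg/L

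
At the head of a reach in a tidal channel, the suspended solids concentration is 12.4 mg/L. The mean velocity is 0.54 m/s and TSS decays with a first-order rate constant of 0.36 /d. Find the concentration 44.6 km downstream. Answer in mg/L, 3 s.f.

Travel time t = 44.6 km / 0.54 m/s = 4.46e+04/0.54 = 8.259e+04 s = 0.9559 d.
First-order decay: C = 12.4·exp(−0.36·0.9559) = 12.4·0.7088 = 8.79 mg/L.

8.79 mg/L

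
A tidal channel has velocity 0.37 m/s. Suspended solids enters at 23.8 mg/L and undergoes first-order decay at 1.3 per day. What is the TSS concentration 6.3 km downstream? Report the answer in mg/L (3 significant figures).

18.4 mg/L

Travel time t = 6.3 km / 0.37 m/s = 6300/0.37 = 1.703e+04 s = 0.1971 d.
First-order decay: C = 23.8·exp(−1.3·0.1971) = 23.8·0.774 = 18.42 mg/L.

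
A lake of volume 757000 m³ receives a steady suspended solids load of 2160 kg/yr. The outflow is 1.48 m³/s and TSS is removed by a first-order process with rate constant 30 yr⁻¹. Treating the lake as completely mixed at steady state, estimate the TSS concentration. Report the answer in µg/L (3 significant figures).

31.1 µg/L

Outflow Q = 1.48 m³/s × 3.156e+07 s/yr = 4.671e+07 m³/yr.
Steady-state CSTR mass balance: W = Q·C + k·V·C, so C = W/(Q + kV).
Q + kV = 4.671e+07 + 30·757000 = 6.942e+07 m³/yr.
C = 2160/6.942e+07 = 3.112e-05 kg/m³ = 0.03112 mg/L = 31.12 µg/L.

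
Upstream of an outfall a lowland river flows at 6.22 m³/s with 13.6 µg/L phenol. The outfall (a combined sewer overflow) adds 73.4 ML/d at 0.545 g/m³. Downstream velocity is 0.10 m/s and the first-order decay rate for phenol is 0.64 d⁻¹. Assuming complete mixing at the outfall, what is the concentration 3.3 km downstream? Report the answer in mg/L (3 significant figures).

0.0607 mg/L

73.4 ML/d = 0.8495 m³/s.
13.6 µg/L = 0.0136 mg/L.
After complete mixing, C₀ = (0.8495·0.545 + 6.22·0.0136) / 7.07 = 0.07746 mg/L.
Travel time t = 3300 m / 0.10 m/s = 3.3e+04 s = 0.3819 d.
C = 0.07746·exp(−0.64·0.3819) = 0.07746·0.7831 = 0.06066 mg/L.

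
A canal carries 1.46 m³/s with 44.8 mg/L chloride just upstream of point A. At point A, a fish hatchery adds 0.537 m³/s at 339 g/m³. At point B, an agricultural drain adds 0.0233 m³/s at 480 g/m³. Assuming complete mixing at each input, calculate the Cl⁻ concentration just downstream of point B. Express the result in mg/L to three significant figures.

128 mg/L

After input A: C = (1.46·44.8 + 0.537·339) / 1.997 = 123.9 mg/L.
After input B: C = (1.997·123.9 + 0.0233·480) / 2.02 = 128 mg/L.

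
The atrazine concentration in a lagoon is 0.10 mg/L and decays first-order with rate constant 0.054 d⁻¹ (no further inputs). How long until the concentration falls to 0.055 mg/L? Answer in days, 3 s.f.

t = ln(C₀/C)/k = ln(0.10/0.055)/0.054 = 0.5978/0.054 = 11.07 d.

11.1 d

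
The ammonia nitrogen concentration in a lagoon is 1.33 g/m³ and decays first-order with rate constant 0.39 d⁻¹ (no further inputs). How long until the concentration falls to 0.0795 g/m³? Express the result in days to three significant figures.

7.22 d

t = ln(C₀/C)/k = ln(1.33/0.0795)/0.39 = 2.817/0.39 = 7.224 d.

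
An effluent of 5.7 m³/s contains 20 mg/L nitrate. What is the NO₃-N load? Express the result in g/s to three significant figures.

114 g/s

Mass flux = Q·C = 5.7 m³/s × 20 g/m³ = 114 g/s.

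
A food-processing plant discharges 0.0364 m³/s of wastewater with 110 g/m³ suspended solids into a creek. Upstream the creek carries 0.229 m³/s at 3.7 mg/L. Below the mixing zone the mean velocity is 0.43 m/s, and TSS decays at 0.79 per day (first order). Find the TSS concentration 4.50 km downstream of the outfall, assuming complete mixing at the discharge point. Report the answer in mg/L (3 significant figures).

16.6 mg/L

After complete mixing, C₀ = (0.0364·110 + 0.229·3.7) / 0.2654 = 18.28 mg/L.
Travel time t = 4500 m / 0.43 m/s = 1.047e+04 s = 0.1211 d.
C = 18.28·exp(−0.79·0.1211) = 18.28·0.9087 = 16.61 mg/L.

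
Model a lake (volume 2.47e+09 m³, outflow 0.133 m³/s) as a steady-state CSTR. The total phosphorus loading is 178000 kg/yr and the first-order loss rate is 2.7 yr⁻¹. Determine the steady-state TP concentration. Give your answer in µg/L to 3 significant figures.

Outflow Q = 0.133 m³/s × 3.156e+07 s/yr = 4.197e+06 m³/yr.
Steady-state CSTR mass balance: W = Q·C + k·V·C, so C = W/(Q + kV).
Q + kV = 4.197e+06 + 2.7·2.47e+09 = 6.673e+09 m³/yr.
C = 178000/6.673e+09 = 2.667e-05 kg/m³ = 0.02667 mg/L = 26.67 µg/L.

26.7 µg/L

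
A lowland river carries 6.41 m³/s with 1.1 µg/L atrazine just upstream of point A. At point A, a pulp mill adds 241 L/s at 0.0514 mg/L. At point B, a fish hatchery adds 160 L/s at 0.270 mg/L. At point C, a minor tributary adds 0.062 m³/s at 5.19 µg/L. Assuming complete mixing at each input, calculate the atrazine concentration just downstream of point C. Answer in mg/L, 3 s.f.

0.00916 mg/L

1.1 µg/L = 0.0011 mg/L.
241 L/s = 0.241 m³/s.
After input A: C = (6.41·0.0011 + 0.241·0.0514) / 6.651 = 0.002923 mg/L.
160 L/s = 0.16 m³/s.
After input B: C = (6.651·0.002923 + 0.16·0.27) / 6.811 = 0.009197 mg/L.
5.19 µg/L = 0.00519 mg/L.
After input C: C = (6.811·0.009197 + 0.062·0.00519) / 6.873 = 0.009161 mg/L.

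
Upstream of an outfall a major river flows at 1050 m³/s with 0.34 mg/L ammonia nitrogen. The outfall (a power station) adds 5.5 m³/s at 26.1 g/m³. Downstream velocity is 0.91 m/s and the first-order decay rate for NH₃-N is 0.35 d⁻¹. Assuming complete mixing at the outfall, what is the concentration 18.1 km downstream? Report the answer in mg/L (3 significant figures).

After complete mixing, C₀ = (5.5·26.1 + 1050·0.34) / 1056 = 0.4742 mg/L.
Travel time t = 1.81e+04 m / 0.91 m/s = 1.989e+04 s = 0.2302 d.
C = 0.4742·exp(−0.35·0.2302) = 0.4742·0.9226 = 0.4375 mg/L.

0.438 mg/L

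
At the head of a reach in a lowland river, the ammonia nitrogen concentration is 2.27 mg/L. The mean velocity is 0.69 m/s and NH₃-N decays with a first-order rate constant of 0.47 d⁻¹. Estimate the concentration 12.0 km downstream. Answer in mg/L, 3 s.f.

2.07 mg/L

Travel time t = 12.0 km / 0.69 m/s = 1.2e+04/0.69 = 1.739e+04 s = 0.2013 d.
First-order decay: C = 2.27·exp(−0.47·0.2013) = 2.27·0.9097 = 2.065 mg/L.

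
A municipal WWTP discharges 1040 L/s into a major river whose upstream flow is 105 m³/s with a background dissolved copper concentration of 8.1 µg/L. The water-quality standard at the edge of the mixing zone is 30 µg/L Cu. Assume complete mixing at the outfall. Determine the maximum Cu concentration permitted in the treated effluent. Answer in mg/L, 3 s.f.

1040 L/s = 1.04 m³/s.
8.1 µg/L = 0.0081 mg/L.
30 µg/L = 0.03 mg/L.
Mass balance: 0.03·106 = 1.04·Cₑ + 105·0.0081.
Cₑ = (3.181 − 0.8505) / 1.04 = 2.241 mg/L.

2.24 mg/L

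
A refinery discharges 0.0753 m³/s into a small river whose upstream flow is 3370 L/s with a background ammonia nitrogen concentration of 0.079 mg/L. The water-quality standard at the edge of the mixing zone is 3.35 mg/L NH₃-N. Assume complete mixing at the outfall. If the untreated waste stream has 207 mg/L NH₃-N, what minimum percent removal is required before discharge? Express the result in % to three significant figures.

27.7 %

3370 L/s = 3.37 m³/s.
Mass balance: 3.35·3.445 = 0.0753·Cₑ + 3.37·0.079.
Cₑ = (11.54 − 0.2662) / 0.0753 = 149.7 mg/L.
Required removal = 1 − 149.7/207 = 27.66 %.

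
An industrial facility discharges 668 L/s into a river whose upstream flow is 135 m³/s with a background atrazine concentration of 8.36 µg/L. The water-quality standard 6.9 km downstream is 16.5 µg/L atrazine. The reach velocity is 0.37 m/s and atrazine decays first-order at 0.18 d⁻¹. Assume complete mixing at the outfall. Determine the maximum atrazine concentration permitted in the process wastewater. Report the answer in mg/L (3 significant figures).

668 L/s = 0.668 m³/s.
8.36 µg/L = 0.00836 mg/L.
16.5 µg/L = 0.0165 mg/L.
Travel time to the compliance point: t = 6900/0.37 = 1.865e+04 s = 0.2158 d; decay factor exp(−0.18·0.2158) = 0.9619.
So the concentration just after mixing may be at most 0.0165/0.9619 = 0.01715 mg/L.
Mass balance: 0.01715·135.7 = 0.668·Cₑ + 135·0.00836.
Cₑ = (2.327 − 1.129) / 0.668 = 1.794 mg/L.

1.79 mg/L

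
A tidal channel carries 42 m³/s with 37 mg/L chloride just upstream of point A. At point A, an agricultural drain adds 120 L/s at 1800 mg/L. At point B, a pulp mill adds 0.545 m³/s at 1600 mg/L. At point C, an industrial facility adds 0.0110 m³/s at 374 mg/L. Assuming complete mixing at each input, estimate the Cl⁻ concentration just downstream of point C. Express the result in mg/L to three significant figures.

120 L/s = 0.12 m³/s.
After input A: C = (42·37 + 0.12·1800) / 42.12 = 42.02 mg/L.
After input B: C = (42.12·42.02 + 0.545·1600) / 42.66 = 61.92 mg/L.
After input C: C = (42.66·61.92 + 0.011·374) / 42.68 = 62 mg/L.

62.0 mg/L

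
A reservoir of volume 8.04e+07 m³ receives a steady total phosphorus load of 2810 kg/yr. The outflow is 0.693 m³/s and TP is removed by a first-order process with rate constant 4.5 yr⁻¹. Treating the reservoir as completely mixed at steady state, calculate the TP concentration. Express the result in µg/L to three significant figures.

Outflow Q = 0.693 m³/s × 3.156e+07 s/yr = 2.187e+07 m³/yr.
Steady-state CSTR mass balance: W = Q·C + k·V·C, so C = W/(Q + kV).
Q + kV = 2.187e+07 + 4.5·8.04e+07 = 3.837e+08 m³/yr.
C = 2810/3.837e+08 = 7.324e-06 kg/m³ = 0.007324 mg/L = 7.324 µg/L.

7.32 µg/L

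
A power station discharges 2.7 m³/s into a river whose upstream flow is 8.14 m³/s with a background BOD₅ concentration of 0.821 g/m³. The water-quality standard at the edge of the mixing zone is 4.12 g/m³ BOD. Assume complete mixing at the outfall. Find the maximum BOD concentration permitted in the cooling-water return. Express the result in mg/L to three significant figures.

14.1 mg/L

Mass balance: 4.12·10.84 = 2.7·Cₑ + 8.14·0.821.
Cₑ = (44.66 − 6.683) / 2.7 = 14.07 mg/L.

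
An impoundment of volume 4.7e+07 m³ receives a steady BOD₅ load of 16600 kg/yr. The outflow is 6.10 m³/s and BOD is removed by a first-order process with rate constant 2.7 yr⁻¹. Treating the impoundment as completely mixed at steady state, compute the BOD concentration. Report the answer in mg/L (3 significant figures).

Outflow Q = 6.10 m³/s × 3.156e+07 s/yr = 1.925e+08 m³/yr.
Steady-state CSTR mass balance: W = Q·C + k·V·C, so C = W/(Q + kV).
Q + kV = 1.925e+08 + 2.7·4.7e+07 = 3.194e+08 m³/yr.
C = 16600/3.194e+08 = 5.197e-05 kg/m³ = 0.05197 mg/L.

0.0520 mg/L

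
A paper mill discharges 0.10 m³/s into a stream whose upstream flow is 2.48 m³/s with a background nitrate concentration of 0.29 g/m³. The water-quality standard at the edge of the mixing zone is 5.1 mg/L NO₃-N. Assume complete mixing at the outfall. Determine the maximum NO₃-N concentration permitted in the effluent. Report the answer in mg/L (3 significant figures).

124 mg/L

Mass balance: 5.1·2.58 = 0.1·Cₑ + 2.48·0.29.
Cₑ = (13.16 − 0.7192) / 0.1 = 124.4 mg/L.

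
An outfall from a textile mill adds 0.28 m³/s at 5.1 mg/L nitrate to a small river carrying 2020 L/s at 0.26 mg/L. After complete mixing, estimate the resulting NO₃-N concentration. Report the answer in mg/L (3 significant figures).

2020 L/s = 2.02 m³/s.
By mass balance at complete mixing, C = (0.28·5.1 + 2.02·0.26) / (0.28 + 2.02) = 1.953/2.3 = 0.8492 mg/L.

0.849 mg/L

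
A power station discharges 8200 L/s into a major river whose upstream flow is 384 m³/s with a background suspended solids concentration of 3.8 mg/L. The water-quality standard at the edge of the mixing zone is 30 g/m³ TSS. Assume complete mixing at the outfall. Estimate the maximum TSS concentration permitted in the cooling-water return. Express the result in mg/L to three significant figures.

1260 mg/L

8200 L/s = 8.2 m³/s.
Mass balance: 30·392.2 = 8.2·Cₑ + 384·3.8.
Cₑ = (1.177e+04 − 1459) / 8.2 = 1257 mg/L.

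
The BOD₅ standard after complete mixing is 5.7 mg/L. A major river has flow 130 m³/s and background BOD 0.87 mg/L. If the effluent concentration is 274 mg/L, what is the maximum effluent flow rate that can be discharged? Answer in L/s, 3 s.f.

2340 L/s

Mass balance at complete mixing: C_std·(Q_w + Q_r) = Q_w·C_e + Q_r·C_b.
Rearranging, Q_w = Q_r·(C_std − C_b)/(C_e − C_std) = 130·(5.7 − 0.87) / (274 − 5.7) = 2.34 m³/s.
= 2340 L/s.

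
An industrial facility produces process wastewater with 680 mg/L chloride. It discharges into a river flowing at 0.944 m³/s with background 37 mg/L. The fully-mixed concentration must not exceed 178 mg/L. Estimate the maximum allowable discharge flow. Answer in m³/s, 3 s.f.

0.265 m³/s

Mass balance at complete mixing: C_std·(Q_w + Q_r) = Q_w·C_e + Q_r·C_b.
Rearranging, Q_w = Q_r·(C_std − C_b)/(C_e − C_std) = 0.944·(178 − 37) / (680 − 178) = 0.2651 m³/s.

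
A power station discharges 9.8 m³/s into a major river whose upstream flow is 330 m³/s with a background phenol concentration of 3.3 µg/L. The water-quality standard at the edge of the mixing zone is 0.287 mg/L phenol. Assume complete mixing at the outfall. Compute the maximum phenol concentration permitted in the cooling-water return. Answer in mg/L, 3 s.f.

3.3 µg/L = 0.0033 mg/L.
Mass balance: 0.287·339.8 = 9.8·Cₑ + 330·0.0033.
Cₑ = (97.52 − 1.089) / 9.8 = 9.84 mg/L.

9.84 mg/L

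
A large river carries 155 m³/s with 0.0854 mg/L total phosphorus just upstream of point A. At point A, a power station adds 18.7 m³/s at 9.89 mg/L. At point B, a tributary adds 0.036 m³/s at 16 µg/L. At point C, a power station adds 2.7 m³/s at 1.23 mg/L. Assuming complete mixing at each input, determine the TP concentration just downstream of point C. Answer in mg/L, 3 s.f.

1.14 mg/L

After input A: C = (155·0.0854 + 18.7·9.89) / 173.7 = 1.141 mg/L.
16 µg/L = 0.016 mg/L.
After input B: C = (173.7·1.141 + 0.036·0.016) / 173.7 = 1.141 mg/L.
After input C: C = (173.7·1.141 + 2.7·1.23) / 176.4 = 1.142 mg/L.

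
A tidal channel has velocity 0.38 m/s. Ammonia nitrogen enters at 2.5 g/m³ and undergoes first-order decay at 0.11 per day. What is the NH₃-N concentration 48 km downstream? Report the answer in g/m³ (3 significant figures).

Travel time t = 48 km / 0.38 m/s = 4.8e+04/0.38 = 1.263e+05 s = 1.462 d.
First-order decay: C = 2.5·exp(−0.11·1.462) = 2.5·0.8514 = 2.129 g/m³.

2.13 g/m³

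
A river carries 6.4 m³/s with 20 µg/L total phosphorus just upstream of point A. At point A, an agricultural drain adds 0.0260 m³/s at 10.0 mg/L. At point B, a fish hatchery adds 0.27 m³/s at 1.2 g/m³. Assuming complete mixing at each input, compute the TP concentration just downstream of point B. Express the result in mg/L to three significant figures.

0.106 mg/L

20 µg/L = 0.02 mg/L.
After input A: C = (6.4·0.02 + 0.026·10) / 6.426 = 0.06038 mg/L.
After input B: C = (6.426·0.06038 + 0.27·1.2) / 6.696 = 0.1063 mg/L.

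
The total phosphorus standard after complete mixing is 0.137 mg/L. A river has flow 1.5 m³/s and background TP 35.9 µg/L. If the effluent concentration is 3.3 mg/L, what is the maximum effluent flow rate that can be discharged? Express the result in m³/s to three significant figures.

0.0479 m³/s

35.9 µg/L = 0.0359 mg/L.
Mass balance at complete mixing: C_std·(Q_w + Q_r) = Q_w·C_e + Q_r·C_b.
Rearranging, Q_w = Q_r·(C_std − C_b)/(C_e − C_std) = 1.5·(0.137 − 0.0359) / (3.3 − 0.137) = 0.04794 m³/s.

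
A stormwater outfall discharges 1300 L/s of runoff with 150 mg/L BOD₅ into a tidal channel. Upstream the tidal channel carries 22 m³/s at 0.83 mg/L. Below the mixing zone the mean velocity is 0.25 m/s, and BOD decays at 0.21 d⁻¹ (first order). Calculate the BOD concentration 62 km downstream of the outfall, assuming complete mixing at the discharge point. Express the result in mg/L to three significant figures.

1300 L/s = 1.3 m³/s.
After complete mixing, C₀ = (1.3·150 + 22·0.83) / 23.3 = 9.153 mg/L.
Travel time t = 6.2e+04 m / 0.25 m/s = 2.48e+05 s = 2.87 d.
C = 9.153·exp(−0.21·2.87) = 9.153·0.5473 = 5.009 mg/L.

5.01 mg/L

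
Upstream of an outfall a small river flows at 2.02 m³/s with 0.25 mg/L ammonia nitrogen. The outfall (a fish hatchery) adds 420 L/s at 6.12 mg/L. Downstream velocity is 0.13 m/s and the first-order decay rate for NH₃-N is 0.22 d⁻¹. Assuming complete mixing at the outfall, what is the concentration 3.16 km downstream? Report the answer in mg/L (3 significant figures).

420 L/s = 0.42 m³/s.
After complete mixing, C₀ = (0.42·6.12 + 2.02·0.25) / 2.44 = 1.26 mg/L.
Travel time t = 3160 m / 0.13 m/s = 2.431e+04 s = 0.2813 d.
C = 1.26·exp(−0.22·0.2813) = 1.26·0.94 = 1.185 mg/L.

1.18 mg/L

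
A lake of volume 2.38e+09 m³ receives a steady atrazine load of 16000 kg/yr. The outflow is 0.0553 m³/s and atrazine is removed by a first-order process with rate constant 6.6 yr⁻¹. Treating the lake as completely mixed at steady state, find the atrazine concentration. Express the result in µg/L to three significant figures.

1.02 µg/L

Outflow Q = 0.0553 m³/s × 3.156e+07 s/yr = 1.745e+06 m³/yr.
Steady-state CSTR mass balance: W = Q·C + k·V·C, so C = W/(Q + kV).
Q + kV = 1.745e+06 + 6.6·2.38e+09 = 1.571e+10 m³/yr.
C = 16000/1.571e+10 = 1.018e-06 kg/m³ = 0.001018 mg/L = 1.018 µg/L.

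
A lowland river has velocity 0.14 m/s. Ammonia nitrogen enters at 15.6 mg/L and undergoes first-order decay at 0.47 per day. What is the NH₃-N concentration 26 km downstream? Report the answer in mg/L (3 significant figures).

Travel time t = 26 km / 0.14 m/s = 2.6e+04/0.14 = 1.857e+05 s = 2.149 d.
First-order decay: C = 15.6·exp(−0.47·2.149) = 15.6·0.3641 = 5.68 mg/L.

5.68 mg/L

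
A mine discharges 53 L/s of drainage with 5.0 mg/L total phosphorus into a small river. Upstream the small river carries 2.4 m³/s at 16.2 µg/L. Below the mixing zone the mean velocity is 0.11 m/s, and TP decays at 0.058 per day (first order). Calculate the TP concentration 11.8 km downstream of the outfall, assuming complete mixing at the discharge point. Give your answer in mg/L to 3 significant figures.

0.115 mg/L

53 L/s = 0.053 m³/s.
16.2 µg/L = 0.0162 mg/L.
After complete mixing, C₀ = (0.053·5 + 2.4·0.0162) / 2.453 = 0.1239 mg/L.
Travel time t = 1.18e+04 m / 0.11 m/s = 1.073e+05 s = 1.242 d.
C = 0.1239·exp(−0.058·1.242) = 0.1239·0.9305 = 0.1153 mg/L.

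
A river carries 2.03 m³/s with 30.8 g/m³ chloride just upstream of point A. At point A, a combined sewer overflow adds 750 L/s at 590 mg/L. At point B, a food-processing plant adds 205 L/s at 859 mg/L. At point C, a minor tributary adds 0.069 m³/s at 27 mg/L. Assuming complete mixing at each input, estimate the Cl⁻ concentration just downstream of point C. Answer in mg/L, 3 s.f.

224 mg/L

750 L/s = 0.75 m³/s.
After input A: C = (2.03·30.8 + 0.75·590) / 2.78 = 181.7 mg/L.
205 L/s = 0.205 m³/s.
After input B: C = (2.78·181.7 + 0.205·859) / 2.985 = 228.2 mg/L.
After input C: C = (2.985·228.2 + 0.069·27) / 3.054 = 223.6 mg/L.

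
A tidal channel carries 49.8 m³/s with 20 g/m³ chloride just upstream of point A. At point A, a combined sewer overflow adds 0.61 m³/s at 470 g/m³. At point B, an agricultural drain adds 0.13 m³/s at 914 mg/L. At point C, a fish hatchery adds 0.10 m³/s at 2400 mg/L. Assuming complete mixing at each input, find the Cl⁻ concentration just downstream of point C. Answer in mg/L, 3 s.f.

After input A: C = (49.8·20 + 0.61·470) / 50.41 = 25.45 mg/L.
After input B: C = (50.41·25.45 + 0.13·914) / 50.54 = 27.73 mg/L.
After input C: C = (50.54·27.73 + 0.1·2400) / 50.64 = 32.42 mg/L.

32.4 mg/L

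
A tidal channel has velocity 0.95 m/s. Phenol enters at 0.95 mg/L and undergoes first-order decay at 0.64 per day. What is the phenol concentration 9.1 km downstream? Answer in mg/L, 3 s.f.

Travel time t = 9.1 km / 0.95 m/s = 9100/0.95 = 9579 s = 0.1109 d.
First-order decay: C = 0.95·exp(−0.64·0.1109) = 0.95·0.9315 = 0.8849 mg/L.

0.885 mg/L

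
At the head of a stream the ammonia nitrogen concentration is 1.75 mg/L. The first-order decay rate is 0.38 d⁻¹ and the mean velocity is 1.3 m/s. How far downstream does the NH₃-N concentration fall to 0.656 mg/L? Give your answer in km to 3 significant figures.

From C = C₀·e^(−kt), t = ln(C₀/C)/k = ln(1.75/0.656)/0.38 = 0.9812/0.38 = 2.582 d.
Distance = v·t = 1.3 m/s × 2.231e+05 s = 2.9e+05 m = 290 km.

290 km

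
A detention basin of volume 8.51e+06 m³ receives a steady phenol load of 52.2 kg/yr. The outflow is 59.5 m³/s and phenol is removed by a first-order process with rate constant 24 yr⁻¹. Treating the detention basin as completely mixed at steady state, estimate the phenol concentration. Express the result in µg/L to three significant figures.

Outflow Q = 59.5 m³/s × 3.156e+07 s/yr = 1.878e+09 m³/yr.
Steady-state CSTR mass balance: W = Q·C + k·V·C, so C = W/(Q + kV).
Q + kV = 1.878e+09 + 24·8.51e+06 = 2.082e+09 m³/yr.
C = 52.2/2.082e+09 = 2.507e-08 kg/m³ = 2.507e-05 mg/L = 0.02507 µg/L.

0.0251 µg/L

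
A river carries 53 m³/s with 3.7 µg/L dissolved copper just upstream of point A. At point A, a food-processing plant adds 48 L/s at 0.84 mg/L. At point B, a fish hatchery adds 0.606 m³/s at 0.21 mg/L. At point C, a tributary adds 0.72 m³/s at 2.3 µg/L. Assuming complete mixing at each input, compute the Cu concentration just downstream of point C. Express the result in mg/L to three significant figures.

0.00672 mg/L

3.7 µg/L = 0.0037 mg/L.
48 L/s = 0.048 m³/s.
After input A: C = (53·0.0037 + 0.048·0.84) / 53.05 = 0.004457 mg/L.
After input B: C = (53.05·0.004457 + 0.606·0.21) / 53.65 = 0.006778 mg/L.
2.3 µg/L = 0.0023 mg/L.
After input C: C = (53.65·0.006778 + 0.72·0.0023) / 54.37 = 0.006719 mg/L.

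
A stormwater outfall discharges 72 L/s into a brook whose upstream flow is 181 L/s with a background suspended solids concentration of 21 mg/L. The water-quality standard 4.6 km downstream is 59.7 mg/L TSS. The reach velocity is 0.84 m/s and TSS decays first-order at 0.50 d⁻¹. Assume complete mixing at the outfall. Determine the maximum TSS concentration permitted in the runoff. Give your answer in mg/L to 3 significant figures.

72 L/s = 0.072 m³/s.
181 L/s = 0.181 m³/s.
Travel time to the compliance point: t = 4600/0.84 = 5476 s = 0.06338 d; decay factor exp(−0.50·0.06338) = 0.9688.
So the concentration just after mixing may be at most 59.7/0.9688 = 61.62 mg/L.
Mass balance: 61.62·0.253 = 0.072·Cₑ + 0.181·21.
Cₑ = (15.59 − 3.801) / 0.072 = 163.7 mg/L.

164 mg/L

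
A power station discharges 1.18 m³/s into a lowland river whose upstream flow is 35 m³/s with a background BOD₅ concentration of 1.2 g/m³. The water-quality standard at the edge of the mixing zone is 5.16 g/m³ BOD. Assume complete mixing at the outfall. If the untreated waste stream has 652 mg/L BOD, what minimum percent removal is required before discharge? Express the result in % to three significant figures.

Mass balance: 5.16·36.18 = 1.18·Cₑ + 35·1.2.
Cₑ = (186.7 − 42) / 1.18 = 122.6 mg/L.
Required removal = 1 − 122.6/652 = 81.19 %.

81.2 %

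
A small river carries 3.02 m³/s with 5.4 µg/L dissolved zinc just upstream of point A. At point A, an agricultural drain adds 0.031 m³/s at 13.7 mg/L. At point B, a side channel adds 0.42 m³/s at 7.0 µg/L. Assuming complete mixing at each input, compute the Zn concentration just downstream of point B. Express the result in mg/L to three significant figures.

5.4 µg/L = 0.0054 mg/L.
After input A: C = (3.02·0.0054 + 0.031·13.7) / 3.051 = 0.1445 mg/L.
7.0 µg/L = 0.007 mg/L.
After input B: C = (3.051·0.1445 + 0.42·0.007) / 3.471 = 0.1279 mg/L.

0.128 mg/L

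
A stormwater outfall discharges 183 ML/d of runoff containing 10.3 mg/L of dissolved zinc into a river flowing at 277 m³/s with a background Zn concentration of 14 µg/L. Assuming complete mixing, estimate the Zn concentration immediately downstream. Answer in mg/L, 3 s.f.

183 ML/d = 2.118 m³/s.
14 µg/L = 0.014 mg/L.
Flow-weighted mixing gives C = (2.118·10.3 + 277·0.014) / (2.118 + 277) = 25.69/279.1 = 0.09205 mg/L.

0.0921 mg/L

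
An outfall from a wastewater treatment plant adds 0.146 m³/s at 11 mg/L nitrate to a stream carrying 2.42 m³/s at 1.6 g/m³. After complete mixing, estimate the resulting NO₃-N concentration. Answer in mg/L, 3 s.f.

Conservation of mass across the mixing zone: C = (0.146·11 + 2.42·1.6) / (0.146 + 2.42) = 5.478/2.566 = 2.135 mg/L.

2.13 mg/L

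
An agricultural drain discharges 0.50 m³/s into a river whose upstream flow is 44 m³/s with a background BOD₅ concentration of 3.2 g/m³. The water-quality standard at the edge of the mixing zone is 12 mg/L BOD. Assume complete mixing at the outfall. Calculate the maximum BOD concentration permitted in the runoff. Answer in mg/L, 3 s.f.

Mass balance: 12·44.5 = 0.5·Cₑ + 44·3.2.
Cₑ = (534 − 140.8) / 0.5 = 786.4 mg/L.

786 mg/L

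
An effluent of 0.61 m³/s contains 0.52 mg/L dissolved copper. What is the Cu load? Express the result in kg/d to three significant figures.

Mass flux = Q·C = 0.61 m³/s × 0.52 g/m³ = 0.3172 g/s.
= 0.3172 g/s × 86.4 = 27.41 kg/d.

27.4 kg/d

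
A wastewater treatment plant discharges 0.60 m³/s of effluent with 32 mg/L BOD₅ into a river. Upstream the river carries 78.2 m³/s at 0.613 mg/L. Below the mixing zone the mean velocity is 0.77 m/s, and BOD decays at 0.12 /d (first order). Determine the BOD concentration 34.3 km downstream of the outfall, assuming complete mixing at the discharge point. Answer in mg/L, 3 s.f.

After complete mixing, C₀ = (0.6·32 + 78.2·0.613) / 78.8 = 0.852 mg/L.
Travel time t = 3.43e+04 m / 0.77 m/s = 4.455e+04 s = 0.5156 d.
C = 0.852·exp(−0.12·0.5156) = 0.852·0.94 = 0.8009 mg/L.

0.801 mg/L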